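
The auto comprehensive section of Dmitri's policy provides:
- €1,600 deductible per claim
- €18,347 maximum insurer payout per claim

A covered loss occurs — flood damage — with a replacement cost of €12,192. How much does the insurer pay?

€10,592

Subtract the deductible: €12,192 − €1,600 = €10,592.
€10,592 is within the €18,347 limit, so the insurer pays €10,592.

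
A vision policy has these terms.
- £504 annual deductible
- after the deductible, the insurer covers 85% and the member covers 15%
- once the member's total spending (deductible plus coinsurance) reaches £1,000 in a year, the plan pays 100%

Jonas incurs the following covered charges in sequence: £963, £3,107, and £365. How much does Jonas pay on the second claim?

Claim 1 — £963: deductible takes £504, £459 remains; 15% of £459 = £68.85. Member pays £572.85; OOP now £572.85.
Claim 2 — £3,107: deductible already satisfied, so member's share is 15% × £3,107 = £466.05. OOP would hit £1,038.90 > £1,000, so the cap limits the member to £1,000 − £572.85 = £427.15.

£427.15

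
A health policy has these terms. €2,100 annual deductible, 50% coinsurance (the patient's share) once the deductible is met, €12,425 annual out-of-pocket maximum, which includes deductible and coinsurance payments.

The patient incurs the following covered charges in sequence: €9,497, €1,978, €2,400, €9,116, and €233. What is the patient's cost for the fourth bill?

#1 (€9,497): €2,100 to deductible, leaving €7,397; patient's 50% is €3,698.50. Patient owes €5,798.50 (running OOP €5,798.50).
#2 (€1,978): 50% coinsurance on €1,978 = €989. Patient owes €989 (running OOP €6,787.50).
#3 (€2,400): 50% coinsurance on €2,400 = €1,200. Patient owes €1,200 (running OOP €7,987.50).
#4 (€9,116): deductible already satisfied, so patient's share is 50% × €9,116 = €4,558. OOP would hit €12,545.50 > €12,425, so the cap limits the patient to €12,425 − €7,987.50 = €4,437.50.

€4,437.50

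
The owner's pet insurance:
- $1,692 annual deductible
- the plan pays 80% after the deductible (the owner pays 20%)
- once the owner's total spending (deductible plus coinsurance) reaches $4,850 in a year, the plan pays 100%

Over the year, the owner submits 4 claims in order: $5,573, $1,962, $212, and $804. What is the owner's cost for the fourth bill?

$160.80

#1 ($5,573): $1,692 finishes the deductible; $3,881 goes to coinsurance; 20% of $3,881 = $776.20. Owner owes $2,468.20 (running OOP $2,468.20).
#2 ($1,962): 20% coinsurance on $1,962 = $392.40. Owner pays $392.40; OOP now $2,860.60.
#3 ($212): 20% coinsurance on $212 = $42.40. Owner owes $42.40 (running OOP $2,903).
#4 ($804): 20% coinsurance on $804 = $160.80. Cost to owner: $160.80. OOP to date $3,063.80.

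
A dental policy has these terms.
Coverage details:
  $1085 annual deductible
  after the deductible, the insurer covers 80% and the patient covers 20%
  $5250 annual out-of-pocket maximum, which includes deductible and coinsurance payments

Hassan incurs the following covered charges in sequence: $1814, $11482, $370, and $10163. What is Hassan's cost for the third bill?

$74

Claim 1 — $1814: $1085 to deductible, leaving $729; 20% of $729 = $145.80. Patient pays $1230.80; OOP now $1230.80.
Claim 2 — $11482: 20% coinsurance on $11482 = $2296.40. Patient owes $2296.40 (running OOP $3527.20).
Claim 3 — $370: deductible already satisfied, so patient's share is 20% × $370 = $74. Patient owes $74 (running OOP $3601.20).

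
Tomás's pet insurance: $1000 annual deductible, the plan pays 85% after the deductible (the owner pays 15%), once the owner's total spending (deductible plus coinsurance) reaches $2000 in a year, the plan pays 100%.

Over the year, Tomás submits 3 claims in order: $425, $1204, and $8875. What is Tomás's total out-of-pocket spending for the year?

$2000

Claim 1 ($425): fully absorbed by the deductible. Owner owes $425 (running OOP $425).
Claim 2 ($1204): $575 finishes the deductible; $629 goes to coinsurance; coinsurance $629 × 15% = $94.35. Owner pays $669.35; OOP now $1094.35.
Claim 3 ($8875): deductible met; 15% of $8875 = $1331.25. OOP would hit $2425.60 > $2000, so the cap limits the owner to $2000 − $1094.35 = $905.65.
Total paid by the owner: $425 + $669.35 + $905.65 = $2000.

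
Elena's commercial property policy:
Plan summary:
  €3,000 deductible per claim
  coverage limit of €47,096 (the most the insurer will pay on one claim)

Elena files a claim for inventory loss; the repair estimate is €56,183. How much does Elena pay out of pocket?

After the deductible, €56,183 − €3,000 = €53,183 remains.
€53,183 exceeds the €47,096 limit, so the insurer pays the limit: €47,096.
Business's share is the uncovered remainder: €56,183 − €47,096 = €9,087.

€9,087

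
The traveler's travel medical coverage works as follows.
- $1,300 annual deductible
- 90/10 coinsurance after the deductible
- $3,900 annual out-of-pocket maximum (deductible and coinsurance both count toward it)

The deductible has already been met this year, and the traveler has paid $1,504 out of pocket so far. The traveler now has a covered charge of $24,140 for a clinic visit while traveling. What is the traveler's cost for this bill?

$2,396

The deductible is already satisfied, so the full bill goes to coinsurance.
10% of $24,140 = $2,414 falls to the traveler.
Adding $2,414 to the $1,504 already spent would give $3,918, which exceeds the $3,900 cap; the traveler pays just $3,900 − $1,504 = $2,396.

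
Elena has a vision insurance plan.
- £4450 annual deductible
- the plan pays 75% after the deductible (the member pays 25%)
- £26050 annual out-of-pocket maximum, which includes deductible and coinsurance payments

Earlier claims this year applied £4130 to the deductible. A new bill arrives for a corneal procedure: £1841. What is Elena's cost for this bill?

£4130 of the £4450 deductible is already met, leaving £320.
That leaves £1841 − £320 = £1521 for coinsurance.
25% of £1521 = £380.25 falls to the member.
So the member owes £320 + £380.25 = £700.25 before any cap.
Year-to-date out-of-pocket becomes £4130 + £700.25 = £4830.25, still under the £26050 maximum, so no cap applies.

£700.25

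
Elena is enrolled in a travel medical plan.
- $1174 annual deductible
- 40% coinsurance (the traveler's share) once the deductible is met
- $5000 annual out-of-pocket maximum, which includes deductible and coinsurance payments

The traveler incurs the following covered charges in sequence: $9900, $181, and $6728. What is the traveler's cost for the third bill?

$263.20

Bill 1, $9900: $1174 to deductible, leaving $8726; 40% of $8726 = $3490.40. Traveler pays $4664.40; OOP now $4664.40.
Bill 2, $181: deductible already satisfied, so traveler's share is 40% × $181 = $72.40. Cost to traveler: $72.40. OOP to date $4736.80.
Bill 3, $6728: deductible already satisfied, so traveler's share is 40% × $6728 = $2691.20. Adding that to $4736.80 gives $7428, past the $5000 cap; traveler pays only $5000 − $4736.80 = $263.20.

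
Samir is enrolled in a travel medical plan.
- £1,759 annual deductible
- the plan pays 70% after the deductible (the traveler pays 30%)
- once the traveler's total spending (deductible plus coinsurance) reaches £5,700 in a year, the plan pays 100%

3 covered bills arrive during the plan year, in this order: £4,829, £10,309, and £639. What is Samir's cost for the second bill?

£3,020

Claim 1 — £4,829: deductible takes £1,759, £3,070 remains; coinsurance £3,070 × 30% = £921. Traveler owes £2,680 (running OOP £2,680).
Claim 2 — £10,309: deductible met; 30% of £10,309 = £3,092.70. Adding that to £2,680 gives £5,772.70, past the £5,700 cap; traveler pays only £5,700 − £2,680 = £3,020.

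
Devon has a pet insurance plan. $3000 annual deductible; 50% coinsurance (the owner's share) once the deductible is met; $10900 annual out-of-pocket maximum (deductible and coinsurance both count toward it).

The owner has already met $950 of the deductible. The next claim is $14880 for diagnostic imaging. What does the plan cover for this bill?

Remaining deductible: $3000 − $950 = $2050.
That leaves $14880 − $2050 = $12830 for coinsurance.
Owner's 50% share of $12830 is $6415.
Owner responsibility before any cap: $2050 + $6415 = $8465.
Cumulative spending $950 + $8465 = $9415 stays under the $10900 maximum.
The plan picks up $14880 − $8465 = $6415.

$6415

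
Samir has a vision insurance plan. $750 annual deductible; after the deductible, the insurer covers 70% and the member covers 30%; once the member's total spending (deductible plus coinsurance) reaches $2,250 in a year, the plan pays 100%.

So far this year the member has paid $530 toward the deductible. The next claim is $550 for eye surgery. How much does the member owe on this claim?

Remaining deductible: $750 − $530 = $220.
That leaves $550 − $220 = $330 for coinsurance.
Coinsurance: $330 × 30% = $99.
Member responsibility before any cap: $220 + $99 = $319.
Total out-of-pocket so far would be $530 + $319 = $849, below the $2,250 cap — no reduction.

$319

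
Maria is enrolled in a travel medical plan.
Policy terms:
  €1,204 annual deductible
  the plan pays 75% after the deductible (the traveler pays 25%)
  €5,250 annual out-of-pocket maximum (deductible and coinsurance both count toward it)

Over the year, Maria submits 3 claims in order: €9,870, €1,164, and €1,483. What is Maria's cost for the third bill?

Claim 1 — €9,870: €1,204 to deductible, leaving €8,666; 25% of €8,666 = €2,166.50. Cost to traveler: €3,370.50. OOP to date €3,370.50.
Claim 2 — €1,164: 25% coinsurance on €1,164 = €291. Traveler pays €291; OOP now €3,661.50.
Claim 3 — €1,483: deductible met; 25% of €1,483 = €370.75. Traveler pays €370.75; OOP now €4,032.25.

€370.75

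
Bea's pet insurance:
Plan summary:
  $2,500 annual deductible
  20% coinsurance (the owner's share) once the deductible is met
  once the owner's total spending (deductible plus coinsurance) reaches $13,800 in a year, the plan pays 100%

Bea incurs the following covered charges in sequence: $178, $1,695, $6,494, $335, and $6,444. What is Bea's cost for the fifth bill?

$1,288.80

Bill 1, $178: fully absorbed by the deductible. Cost to owner: $178. OOP to date $178.
Bill 2, $1,695: fully absorbed by the deductible. Owner owes $1,695 (running OOP $1,873).
Bill 3, $6,494: deductible takes $627, $5,867 remains; 20% of $5,867 = $1,173.40. Owner owes $1,800.40 (running OOP $3,673.40).
Bill 4, $335: deductible already satisfied, so owner's share is 20% × $335 = $67. Owner owes $67 (running OOP $3,740.40).
Bill 5, $6,444: deductible already satisfied, so owner's share is 20% × $6,444 = $1,288.80. Owner pays $1,288.80; OOP now $5,029.20.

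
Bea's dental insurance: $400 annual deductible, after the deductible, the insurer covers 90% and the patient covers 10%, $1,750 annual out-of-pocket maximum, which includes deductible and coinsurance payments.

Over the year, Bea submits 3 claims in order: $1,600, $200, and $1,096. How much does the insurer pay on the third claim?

$986.40

Claim 1 ($1,600): deductible takes $400, $1,200 remains; coinsurance $1,200 × 10% = $120. Patient owes $520 (running OOP $520). Plan pays $1,600 − $520 = $1,080.
Claim 2 ($200): deductible already satisfied, so patient's share is 10% × $200 = $20. Patient owes $20 (running OOP $540). Plan pays $200 − $20 = $180.
Claim 3 ($1,096): deductible already satisfied, so patient's share is 10% × $1,096 = $109.60. Patient pays $109.60; OOP now $649.60. Insurer: $1,096 − $109.60 = $986.40.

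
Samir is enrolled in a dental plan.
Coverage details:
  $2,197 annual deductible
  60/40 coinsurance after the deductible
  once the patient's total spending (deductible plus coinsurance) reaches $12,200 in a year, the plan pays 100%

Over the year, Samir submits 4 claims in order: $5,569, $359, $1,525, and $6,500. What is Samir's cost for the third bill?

$610

Bill 1, $5,569: deductible takes $2,197, $3,372 remains; patient's 40% is $1,348.80. Cost to patient: $3,545.80. OOP to date $3,545.80.
Bill 2, $359: deductible met; 40% of $359 = $143.60. Cost to patient: $143.60. OOP to date $3,689.40.
Bill 3, $1,525: deductible met; 40% of $1,525 = $610. Cost to patient: $610. OOP to date $4,299.40.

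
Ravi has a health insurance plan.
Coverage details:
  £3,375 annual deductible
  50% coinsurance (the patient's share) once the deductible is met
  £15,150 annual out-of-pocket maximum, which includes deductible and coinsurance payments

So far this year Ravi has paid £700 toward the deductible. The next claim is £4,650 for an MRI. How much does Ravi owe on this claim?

£700 of the £3,375 deductible is already met, leaving £2,675.
The remaining £1,975 (= £4,650 − £2,675) moves to coinsurance.
50% of £1,975 = £987.50 falls to the patient.
Patient responsibility before any cap: £2,675 + £987.50 = £3,662.50.
Total out-of-pocket so far would be £700 + £3,662.50 = £4,362.50, below the £15,150 cap — no reduction.

£3,662.50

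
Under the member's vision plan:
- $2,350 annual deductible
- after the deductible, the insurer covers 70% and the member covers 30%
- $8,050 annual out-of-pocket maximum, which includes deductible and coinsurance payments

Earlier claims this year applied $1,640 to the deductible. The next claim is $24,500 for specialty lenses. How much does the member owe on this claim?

$1,640 of the $2,350 deductible is already met, leaving $710.
That leaves $24,500 − $710 = $23,790 for coinsurance.
30% of $23,790 = $7,137 falls to the member.
So the member owes $710 + $7,137 = $7,847 before any cap.
Year-to-date out-of-pocket would reach $1,640 + $7,847 = $9,487, above the $8,050 maximum, so the member pays only $8,050 − $1,640 = $6,410.

$6,410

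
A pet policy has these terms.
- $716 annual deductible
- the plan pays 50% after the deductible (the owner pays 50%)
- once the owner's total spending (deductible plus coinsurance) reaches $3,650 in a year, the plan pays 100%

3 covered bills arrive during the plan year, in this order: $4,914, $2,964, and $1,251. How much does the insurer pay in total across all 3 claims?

$5,479

#1 ($4,914): $716 finishes the deductible; $4,198 goes to coinsurance; coinsurance $4,198 × 50% = $2,099. Owner pays $2,815; OOP now $2,815. Plan pays $4,914 − $2,815 = $2,099.
#2 ($2,964): 50% coinsurance on $2,964 = $1,482. OOP would hit $4,297 > $3,650, so the cap limits the owner to $3,650 − $2,815 = $835. Insurer: $2,964 − $835 = $2,129.
#3 ($1,251): deductible met; 50% of $1,251 = $625.50. Adding that to $3,650 gives $4,275.50, past the $3,650 cap; owner pays only $3,650 − $3,650 = $0. Insurer: $1,251 − $0 = $1,251.
Insurer total = bills − owner's total = $9,129 − $3,650 = $5,479.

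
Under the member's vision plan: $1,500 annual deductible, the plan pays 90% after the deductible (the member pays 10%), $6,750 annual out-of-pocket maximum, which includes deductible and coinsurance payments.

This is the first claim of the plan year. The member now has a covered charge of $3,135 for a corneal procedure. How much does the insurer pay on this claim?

The full $1,500 deductible is still open; $1,500 of this bill applies to it.
The remaining $1,635 (= $3,135 − $1,500) moves to coinsurance.
Coinsurance: $1,635 × 10% = $163.50.
So the member owes $1,500 + $163.50 = $1,663.50 before any cap.
Year-to-date out-of-pocket becomes $0 + $1,663.50 = $1,663.50, still under the $6,750 maximum, so no cap applies.
Insurer pays the balance: $3,135 − $1,663.50 = $1,471.50.

$1,471.50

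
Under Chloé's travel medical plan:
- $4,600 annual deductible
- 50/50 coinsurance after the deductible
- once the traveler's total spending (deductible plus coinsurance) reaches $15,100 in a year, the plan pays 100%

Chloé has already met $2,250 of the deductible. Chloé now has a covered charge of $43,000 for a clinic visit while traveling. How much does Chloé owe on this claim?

$12,850

$2,250 of the $4,600 deductible is already met, leaving $2,350.
That leaves $43,000 − $2,350 = $40,650 for coinsurance.
50% of $40,650 = $20,325 falls to the traveler.
That puts the traveler's cost at $2,350 + $20,325 = $22,675 before any cap.
Adding $22,675 to the $2,250 already spent would give $24,925, which exceeds the $15,100 cap; the traveler pays just $15,100 − $2,250 = $12,850.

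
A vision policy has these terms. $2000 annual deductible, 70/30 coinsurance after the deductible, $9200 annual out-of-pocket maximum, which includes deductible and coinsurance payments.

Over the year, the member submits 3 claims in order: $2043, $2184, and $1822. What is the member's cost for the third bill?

$546.60

#1 ($2043): deductible takes $2000, $43 remains; member's 30% is $12.90. Cost to member: $2012.90. OOP to date $2012.90.
#2 ($2184): 30% coinsurance on $2184 = $655.20. Member owes $655.20 (running OOP $2668.10).
#3 ($1822): deductible met; 30% of $1822 = $546.60. Member pays $546.60; OOP now $3214.70.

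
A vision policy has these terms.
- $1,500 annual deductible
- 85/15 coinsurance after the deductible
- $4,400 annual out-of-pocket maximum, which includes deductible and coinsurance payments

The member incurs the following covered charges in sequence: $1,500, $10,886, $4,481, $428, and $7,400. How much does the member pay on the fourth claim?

$64.20

Claim 1 ($1,500): entire amount goes to the deductible. Cost to member: $1,500. OOP to date $1,500.
Claim 2 ($10,886): 15% coinsurance on $10,886 = $1,632.90. Cost to member: $1,632.90. OOP to date $3,132.90.
Claim 3 ($4,481): deductible already satisfied, so member's share is 15% × $4,481 = $672.15. Member owes $672.15 (running OOP $3,805.05).
Claim 4 ($428): deductible met; 15% of $428 = $64.20. Member pays $64.20; OOP now $3,869.25.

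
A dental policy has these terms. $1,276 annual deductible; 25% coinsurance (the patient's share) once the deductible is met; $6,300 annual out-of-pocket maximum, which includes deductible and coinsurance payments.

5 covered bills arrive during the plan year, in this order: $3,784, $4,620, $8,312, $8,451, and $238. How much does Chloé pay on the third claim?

#1 ($3,784): deductible takes $1,276, $2,508 remains; patient's 25% is $627. Cost to patient: $1,903. OOP to date $1,903.
#2 ($4,620): 25% coinsurance on $4,620 = $1,155. Patient owes $1,155 (running OOP $3,058).
#3 ($8,312): 25% coinsurance on $8,312 = $2,078. Patient owes $2,078 (running OOP $5,136).

$2,078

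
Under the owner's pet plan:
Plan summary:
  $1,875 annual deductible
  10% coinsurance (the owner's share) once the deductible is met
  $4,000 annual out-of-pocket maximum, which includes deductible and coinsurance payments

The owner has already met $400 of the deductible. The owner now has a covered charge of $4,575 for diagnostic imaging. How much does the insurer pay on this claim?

Remaining deductible: $1,875 − $400 = $1,475.
After the $1,475 deductible portion, $4,575 − $1,475 = $3,100 is subject to coinsurance.
Owner's 10% share of $3,100 is $310.
Owner responsibility before any cap: $1,475 + $310 = $1,785.
Cumulative spending $400 + $1,785 = $2,185 stays under the $4,000 maximum.
The insurer covers the remainder: $4,575 − $1,785 = $2,790.

$2,790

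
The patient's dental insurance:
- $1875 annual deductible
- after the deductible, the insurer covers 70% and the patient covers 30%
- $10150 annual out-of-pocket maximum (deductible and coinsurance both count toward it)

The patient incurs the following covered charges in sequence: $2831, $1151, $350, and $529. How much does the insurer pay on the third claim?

$245

Claim 1 — $2831: $1875 to deductible, leaving $956; 30% of $956 = $286.80. Patient pays $2161.80; OOP now $2161.80. Insurer: $2831 − $2161.80 = $669.20.
Claim 2 — $1151: deductible met; 30% of $1151 = $345.30. Patient pays $345.30; OOP now $2507.10. Plan pays $1151 − $345.30 = $805.70.
Claim 3 — $350: deductible already satisfied, so patient's share is 30% × $350 = $105. Patient owes $105 (running OOP $2612.10). Plan pays $350 − $105 = $245.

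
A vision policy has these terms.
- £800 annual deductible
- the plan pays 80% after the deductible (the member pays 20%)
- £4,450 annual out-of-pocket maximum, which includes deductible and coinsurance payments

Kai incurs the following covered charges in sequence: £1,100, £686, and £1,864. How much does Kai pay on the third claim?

£372.80

Claim 1 — £1,100: deductible takes £800, £300 remains; 20% of £300 = £60. Cost to member: £860. OOP to date £860.
Claim 2 — £686: deductible already satisfied, so member's share is 20% × £686 = £137.20. Member owes £137.20 (running OOP £997.20).
Claim 3 — £1,864: 20% coinsurance on £1,864 = £372.80. Cost to member: £372.80. OOP to date £1,370.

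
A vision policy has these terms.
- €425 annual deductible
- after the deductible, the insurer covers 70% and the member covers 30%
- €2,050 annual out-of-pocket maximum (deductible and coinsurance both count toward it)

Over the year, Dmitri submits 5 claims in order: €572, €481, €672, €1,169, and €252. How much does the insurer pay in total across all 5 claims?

Bill 1, €572: deductible takes €425, €147 remains; member's 30% is €44.10. Member pays €469.10; OOP now €469.10. Plan pays €572 − €469.10 = €102.90.
Bill 2, €481: 30% coinsurance on €481 = €144.30. Cost to member: €144.30. OOP to date €613.40. Plan pays €481 − €144.30 = €336.70.
Bill 3, €672: deductible already satisfied, so member's share is 30% × €672 = €201.60. Cost to member: €201.60. OOP to date €815. Plan pays €672 − €201.60 = €470.40.
Bill 4, €1,169: deductible met; 30% of €1,169 = €350.70. Member owes €350.70 (running OOP €1,165.70). Insurer: €1,169 − €350.70 = €818.30.
Bill 5, €252: 30% coinsurance on €252 = €75.60. Member pays €75.60; OOP now €1,241.30. Insurer: €252 − €75.60 = €176.40.
Insurer total = bills − member's total = €3,146 − €1,241.30 = €1,904.70.

€1,904.70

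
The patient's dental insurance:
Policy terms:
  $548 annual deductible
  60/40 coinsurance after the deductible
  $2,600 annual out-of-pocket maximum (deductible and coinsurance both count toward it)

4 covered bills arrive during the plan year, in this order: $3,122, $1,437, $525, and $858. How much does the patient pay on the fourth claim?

Claim 1 — $3,122: $548 to deductible, leaving $2,574; patient's 40% is $1,029.60. Patient pays $1,577.60; OOP now $1,577.60.
Claim 2 — $1,437: 40% coinsurance on $1,437 = $574.80. Patient pays $574.80; OOP now $2,152.40.
Claim 3 — $525: 40% coinsurance on $525 = $210. Patient pays $210; OOP now $2,362.40.
Claim 4 — $858: deductible already satisfied, so patient's share is 40% × $858 = $343.20. Adding that to $2,362.40 gives $2,705.60, past the $2,600 cap; patient pays only $2,600 − $2,362.40 = $237.60.

$237.60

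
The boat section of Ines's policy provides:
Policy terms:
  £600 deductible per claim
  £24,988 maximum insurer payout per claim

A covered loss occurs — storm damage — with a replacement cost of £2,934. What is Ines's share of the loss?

£600

After the deductible, £2,934 − £600 = £2,334 remains.
£2,334 is within the £24,988 limit, so the insurer pays £2,334.
Owner's share is the uncovered remainder: £2,934 − £2,334 = £600.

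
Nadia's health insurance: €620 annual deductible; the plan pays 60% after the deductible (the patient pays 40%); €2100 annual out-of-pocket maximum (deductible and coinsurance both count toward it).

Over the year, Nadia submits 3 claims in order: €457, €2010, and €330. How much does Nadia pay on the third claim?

Claim 1 — €457: fully absorbed by the deductible. Patient pays €457; OOP now €457.
Claim 2 — €2010: deductible takes €163, €1847 remains; 40% of €1847 = €738.80. Cost to patient: €901.80. OOP to date €1358.80.
Claim 3 — €330: deductible met; 40% of €330 = €132. Cost to patient: €132. OOP to date €1490.80.

€132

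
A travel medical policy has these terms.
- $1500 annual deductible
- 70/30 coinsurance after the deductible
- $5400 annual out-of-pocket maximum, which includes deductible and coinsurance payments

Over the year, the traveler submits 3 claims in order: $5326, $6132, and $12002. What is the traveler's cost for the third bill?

$912.60

Bill 1, $5326: deductible takes $1500, $3826 remains; traveler's 30% is $1147.80. Cost to traveler: $2647.80. OOP to date $2647.80.
Bill 2, $6132: 30% coinsurance on $6132 = $1839.60. Traveler owes $1839.60 (running OOP $4487.40).
Bill 3, $12002: deductible already satisfied, so traveler's share is 30% × $12002 = $3600.60. OOP would hit $8088 > $5400, so the cap limits the traveler to $5400 − $4487.40 = $912.60.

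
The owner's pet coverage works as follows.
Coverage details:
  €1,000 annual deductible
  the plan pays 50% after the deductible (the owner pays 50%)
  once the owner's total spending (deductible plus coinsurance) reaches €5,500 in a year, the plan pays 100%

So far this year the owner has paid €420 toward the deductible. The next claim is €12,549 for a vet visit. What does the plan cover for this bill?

€7,469

Deductible still to meet: €1,000 − €420 = €580.
The remaining €11,969 (= €12,549 − €580) moves to coinsurance.
50% of €11,969 = €5,984.50 falls to the owner.
That puts the owner's cost at €580 + €5,984.50 = €6,564.50 before any cap.
Year-to-date out-of-pocket would reach €420 + €6,564.50 = €6,984.50, above the €5,500 maximum, so the owner pays only €5,500 − €420 = €5,080.
The insurer covers the remainder: €12,549 − €5,080 = €7,469.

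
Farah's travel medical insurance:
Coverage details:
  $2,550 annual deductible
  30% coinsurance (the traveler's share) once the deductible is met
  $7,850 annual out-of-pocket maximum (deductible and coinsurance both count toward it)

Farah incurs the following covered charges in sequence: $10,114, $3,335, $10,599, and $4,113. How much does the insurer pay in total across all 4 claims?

Claim 1 ($10,114): $2,550 to deductible, leaving $7,564; 30% of $7,564 = $2,269.20. Traveler owes $4,819.20 (running OOP $4,819.20). Insurer: $10,114 − $4,819.20 = $5,294.80.
Claim 2 ($3,335): 30% coinsurance on $3,335 = $1,000.50. Cost to traveler: $1,000.50. OOP to date $5,819.70. Plan pays $3,335 − $1,000.50 = $2,334.50.
Claim 3 ($10,599): 30% coinsurance on $10,599 = $3,179.70. OOP would hit $8,999.40 > $7,850, so the cap limits the traveler to $7,850 − $5,819.70 = $2,030.30. Insurer: $10,599 − $2,030.30 = $8,568.70.
Claim 4 ($4,113): 30% coinsurance on $4,113 = $1,233.90. OOP would hit $9,083.90 > $7,850, so the cap limits the traveler to $7,850 − $7,850 = $0. Plan pays $4,113 − $0 = $4,113.
Insurer total: $5,294.80 + $2,334.50 + $8,568.70 + $4,113 = $20,311.

$20,311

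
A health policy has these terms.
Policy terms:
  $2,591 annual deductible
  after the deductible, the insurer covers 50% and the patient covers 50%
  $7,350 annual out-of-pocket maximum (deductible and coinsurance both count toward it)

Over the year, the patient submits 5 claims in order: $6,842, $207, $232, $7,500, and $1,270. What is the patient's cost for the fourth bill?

$2,414

Bill 1, $6,842: $2,591 to deductible, leaving $4,251; 50% of $4,251 = $2,125.50. Patient pays $4,716.50; OOP now $4,716.50.
Bill 2, $207: 50% coinsurance on $207 = $103.50. Patient owes $103.50 (running OOP $4,820).
Bill 3, $232: deductible already satisfied, so patient's share is 50% × $232 = $116. Cost to patient: $116. OOP to date $4,936.
Bill 4, $7,500: 50% coinsurance on $7,500 = $3,750. Adding that to $4,936 gives $8,686, past the $7,350 cap; patient pays only $7,350 − $4,936 = $2,414.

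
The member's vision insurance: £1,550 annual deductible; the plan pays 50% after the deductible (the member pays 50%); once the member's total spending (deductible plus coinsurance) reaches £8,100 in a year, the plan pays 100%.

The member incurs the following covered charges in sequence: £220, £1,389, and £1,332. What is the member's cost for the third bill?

#1 (£220): fully absorbed by the deductible. Member owes £220 (running OOP £220).
#2 (£1,389): £1,330 finishes the deductible; £59 goes to coinsurance; member's 50% is £29.50. Member owes £1,359.50 (running OOP £1,579.50).
#3 (£1,332): 50% coinsurance on £1,332 = £666. Member owes £666 (running OOP £2,245.50).

£666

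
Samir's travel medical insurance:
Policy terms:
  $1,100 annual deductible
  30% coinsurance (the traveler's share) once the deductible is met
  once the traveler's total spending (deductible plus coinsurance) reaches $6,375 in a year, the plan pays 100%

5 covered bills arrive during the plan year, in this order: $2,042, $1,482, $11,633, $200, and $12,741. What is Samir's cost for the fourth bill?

Bill 1, $2,042: deductible takes $1,100, $942 remains; traveler's 30% is $282.60. Cost to traveler: $1,382.60. OOP to date $1,382.60.
Bill 2, $1,482: deductible met; 30% of $1,482 = $444.60. Traveler owes $444.60 (running OOP $1,827.20).
Bill 3, $11,633: deductible already satisfied, so traveler's share is 30% × $11,633 = $3,489.90. Traveler pays $3,489.90; OOP now $5,317.10.
Bill 4, $200: deductible already satisfied, so traveler's share is 30% × $200 = $60. Cost to traveler: $60. OOP to date $5,377.10.

$60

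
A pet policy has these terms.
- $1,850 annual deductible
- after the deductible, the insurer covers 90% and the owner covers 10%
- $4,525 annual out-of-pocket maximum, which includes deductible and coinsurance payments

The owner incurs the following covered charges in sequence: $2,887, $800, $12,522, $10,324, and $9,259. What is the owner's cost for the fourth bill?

Claim 1 ($2,887): $1,850 to deductible, leaving $1,037; 10% of $1,037 = $103.70. Owner owes $1,953.70 (running OOP $1,953.70).
Claim 2 ($800): deductible met; 10% of $800 = $80. Owner pays $80; OOP now $2,033.70.
Claim 3 ($12,522): deductible already satisfied, so owner's share is 10% × $12,522 = $1,252.20. Cost to owner: $1,252.20. OOP to date $3,285.90.
Claim 4 ($10,324): 10% coinsurance on $10,324 = $1,032.40. Owner pays $1,032.40; OOP now $4,318.30.

$1,032.40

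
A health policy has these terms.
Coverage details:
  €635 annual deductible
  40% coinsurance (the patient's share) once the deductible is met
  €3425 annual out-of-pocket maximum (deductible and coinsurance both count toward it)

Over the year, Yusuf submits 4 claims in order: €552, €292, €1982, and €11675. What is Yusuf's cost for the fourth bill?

€1913.60

#1 (€552): all of it applies to the deductible. Patient owes €552 (running OOP €552).
#2 (€292): €83 finishes the deductible; €209 goes to coinsurance; patient's 40% is €83.60. Patient owes €166.60 (running OOP €718.60).
#3 (€1982): deductible met; 40% of €1982 = €792.80. Patient owes €792.80 (running OOP €1511.40).
#4 (€11675): 40% coinsurance on €11675 = €4670. Adding that to €1511.40 gives €6181.40, past the €3425 cap; patient pays only €3425 − €1511.40 = €1913.60.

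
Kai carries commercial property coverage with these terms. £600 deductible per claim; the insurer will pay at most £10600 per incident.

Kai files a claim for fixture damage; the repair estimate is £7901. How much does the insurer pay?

£7301

After the deductible, £7901 − £600 = £7301 remains.
£7301 is within the £10600 limit, so the insurer pays £7301.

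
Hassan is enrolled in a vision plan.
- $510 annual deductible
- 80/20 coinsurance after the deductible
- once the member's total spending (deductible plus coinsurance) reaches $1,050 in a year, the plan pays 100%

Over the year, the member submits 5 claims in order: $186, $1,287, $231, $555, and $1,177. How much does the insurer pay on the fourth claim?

Claim 1 ($186): all of it applies to the deductible. Member pays $186; OOP now $186. Plan pays $186 − $186 = $0.
Claim 2 ($1,287): deductible takes $324, $963 remains; member's 20% is $192.60. Member pays $516.60; OOP now $702.60. Plan pays $1,287 − $516.60 = $770.40.
Claim 3 ($231): deductible already satisfied, so member's share is 20% × $231 = $46.20. Member owes $46.20 (running OOP $748.80). Insurer: $231 − $46.20 = $184.80.
Claim 4 ($555): deductible already satisfied, so member's share is 20% × $555 = $111. Member pays $111; OOP now $859.80. Insurer: $555 − $111 = $444.

$444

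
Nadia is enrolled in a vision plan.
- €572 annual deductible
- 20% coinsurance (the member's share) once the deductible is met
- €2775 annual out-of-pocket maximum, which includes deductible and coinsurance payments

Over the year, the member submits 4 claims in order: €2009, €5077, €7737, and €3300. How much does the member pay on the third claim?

€900.20

Claim 1 — €2009: €572 to deductible, leaving €1437; 20% of €1437 = €287.40. Member owes €859.40 (running OOP €859.40).
Claim 2 — €5077: deductible already satisfied, so member's share is 20% × €5077 = €1015.40. Member owes €1015.40 (running OOP €1874.80).
Claim 3 — €7737: deductible met; 20% of €7737 = €1547.40. OOP would hit €3422.20 > €2775, so the cap limits the member to €2775 − €1874.80 = €900.20.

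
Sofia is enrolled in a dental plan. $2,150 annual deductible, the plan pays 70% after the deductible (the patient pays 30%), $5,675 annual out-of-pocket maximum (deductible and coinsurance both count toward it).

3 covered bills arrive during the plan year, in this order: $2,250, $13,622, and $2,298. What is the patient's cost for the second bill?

$3,495

#1 ($2,250): $2,150 to deductible, leaving $100; coinsurance $100 × 30% = $30. Patient owes $2,180 (running OOP $2,180).
#2 ($13,622): deductible met; 30% of $13,622 = $4,086.60. That would push OOP to $6,266.60, over the $5,675 cap, so patient pays $5,675 − $2,180 = $3,495.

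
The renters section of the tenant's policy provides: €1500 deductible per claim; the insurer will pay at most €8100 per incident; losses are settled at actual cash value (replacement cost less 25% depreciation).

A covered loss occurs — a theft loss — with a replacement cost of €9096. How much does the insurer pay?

€5322

At 25% depreciation, ACV = €9096 − €2274 = €6822.
Less the €1500 deductible: €6822 − €1500 = €5322.
That's under the €8100 cap, so the insurer reimburses the full €5322.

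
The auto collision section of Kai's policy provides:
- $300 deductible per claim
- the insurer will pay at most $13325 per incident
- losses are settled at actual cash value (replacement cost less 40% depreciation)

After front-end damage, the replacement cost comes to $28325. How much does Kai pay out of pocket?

$15000

Depreciate 40%: the covered value is $28325 × 0.6 = $16995.
Subtract the deductible: $16995 − $300 = $16695.
$16695 exceeds the $13325 limit, so the insurer pays the limit: $13325.
Out of pocket: $28325 − $13325 = $15000.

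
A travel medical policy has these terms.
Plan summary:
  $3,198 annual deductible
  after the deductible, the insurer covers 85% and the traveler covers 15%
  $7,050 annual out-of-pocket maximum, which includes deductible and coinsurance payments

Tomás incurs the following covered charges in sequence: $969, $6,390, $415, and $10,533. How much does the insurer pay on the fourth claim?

$8,953.05

Claim 1 — $969: all of it applies to the deductible. Cost to traveler: $969. OOP to date $969. Insurer: $969 − $969 = $0.
Claim 2 — $6,390: $2,229 to deductible, leaving $4,161; traveler's 15% is $624.15. Traveler owes $2,853.15 (running OOP $3,822.15). Plan pays $6,390 − $2,853.15 = $3,536.85.
Claim 3 — $415: 15% coinsurance on $415 = $62.25. Cost to traveler: $62.25. OOP to date $3,884.40. Insurer: $415 − $62.25 = $352.75.
Claim 4 — $10,533: deductible met; 15% of $10,533 = $1,579.95. Cost to traveler: $1,579.95. OOP to date $5,464.35. Insurer: $10,533 − $1,579.95 = $8,953.05.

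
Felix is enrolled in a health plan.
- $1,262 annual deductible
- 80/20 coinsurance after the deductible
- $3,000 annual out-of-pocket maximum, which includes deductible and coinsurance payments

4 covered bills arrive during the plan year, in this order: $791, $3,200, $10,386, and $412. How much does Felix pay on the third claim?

$1,192.20

Bill 1, $791: entire amount goes to the deductible. Patient pays $791; OOP now $791.
Bill 2, $3,200: deductible takes $471, $2,729 remains; 20% of $2,729 = $545.80. Patient pays $1,016.80; OOP now $1,807.80.
Bill 3, $10,386: 20% coinsurance on $10,386 = $2,077.20. OOP would hit $3,885 > $3,000, so the cap limits the patient to $3,000 − $1,807.80 = $1,192.20.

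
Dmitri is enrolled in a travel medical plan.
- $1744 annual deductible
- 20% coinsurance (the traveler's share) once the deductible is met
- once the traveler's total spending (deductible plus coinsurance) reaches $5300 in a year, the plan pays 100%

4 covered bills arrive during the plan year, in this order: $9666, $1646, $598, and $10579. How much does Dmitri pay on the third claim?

Bill 1, $9666: deductible takes $1744, $7922 remains; 20% of $7922 = $1584.40. Cost to traveler: $3328.40. OOP to date $3328.40.
Bill 2, $1646: deductible already satisfied, so traveler's share is 20% × $1646 = $329.20. Traveler pays $329.20; OOP now $3657.60.
Bill 3, $598: deductible already satisfied, so traveler's share is 20% × $598 = $119.60. Traveler pays $119.60; OOP now $3777.20.

$119.60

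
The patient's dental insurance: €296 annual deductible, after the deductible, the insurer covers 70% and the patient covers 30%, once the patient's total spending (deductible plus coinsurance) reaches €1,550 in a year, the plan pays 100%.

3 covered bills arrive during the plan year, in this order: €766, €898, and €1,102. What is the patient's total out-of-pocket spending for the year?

Bill 1, €766: €296 finishes the deductible; €470 goes to coinsurance; 30% of €470 = €141. Patient owes €437 (running OOP €437).
Bill 2, €898: deductible met; 30% of €898 = €269.40. Cost to patient: €269.40. OOP to date €706.40.
Bill 3, €1,102: deductible already satisfied, so patient's share is 30% × €1,102 = €330.60. Patient pays €330.60; OOP now €1,037.
Summing the patient's payments: €437 + €269.40 + €330.60 = €1,037.

€1,037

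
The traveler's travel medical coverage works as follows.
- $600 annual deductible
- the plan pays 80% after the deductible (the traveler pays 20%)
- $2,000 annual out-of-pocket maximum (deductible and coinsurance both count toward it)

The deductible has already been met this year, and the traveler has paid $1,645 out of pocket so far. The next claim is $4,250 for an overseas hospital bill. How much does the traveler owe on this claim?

$355

With the deductible met, the entire $4,250 is subject to coinsurance.
Traveler's 20% share of $4,250 is $850.
Year-to-date out-of-pocket would reach $1,645 + $850 = $2,495, above the $2,000 maximum, so the traveler pays only $2,000 − $1,645 = $355.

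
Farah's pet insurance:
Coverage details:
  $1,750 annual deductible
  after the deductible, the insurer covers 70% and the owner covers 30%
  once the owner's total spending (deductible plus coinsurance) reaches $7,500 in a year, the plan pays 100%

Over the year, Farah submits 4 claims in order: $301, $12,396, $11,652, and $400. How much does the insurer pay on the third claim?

Claim 1 — $301: fully absorbed by the deductible. Owner pays $301; OOP now $301. Plan pays $301 − $301 = $0.
Claim 2 — $12,396: $1,449 to deductible, leaving $10,947; owner's 30% is $3,284.10. Owner owes $4,733.10 (running OOP $5,034.10). Plan pays $12,396 − $4,733.10 = $7,662.90.
Claim 3 — $11,652: deductible already satisfied, so owner's share is 30% × $11,652 = $3,495.60. Adding that to $5,034.10 gives $8,529.70, past the $7,500 cap; owner pays only $7,500 − $5,034.10 = $2,465.90. Plan pays $11,652 − $2,465.90 = $9,186.10.

$9,186.10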